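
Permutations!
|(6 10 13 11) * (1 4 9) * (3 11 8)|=6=|(1 4 9)(3 11 6 10 13 8)|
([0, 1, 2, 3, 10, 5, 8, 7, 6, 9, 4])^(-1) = [0, 1, 2, 3, 10, 5, 8, 7, 6, 9, 4]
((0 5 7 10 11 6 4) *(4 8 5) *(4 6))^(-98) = (0 11 7 8)(4 10 5 6)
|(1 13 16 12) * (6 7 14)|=12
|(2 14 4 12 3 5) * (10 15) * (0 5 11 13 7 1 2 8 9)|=36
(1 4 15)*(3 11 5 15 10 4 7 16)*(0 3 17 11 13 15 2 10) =(0 3 13 15 1 7 16 17 11 5 2 10 4) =[3, 7, 10, 13, 0, 2, 6, 16, 8, 9, 4, 5, 12, 15, 14, 1, 17, 11]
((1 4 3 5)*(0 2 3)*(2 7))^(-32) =(0 3 4 2 1 7 5)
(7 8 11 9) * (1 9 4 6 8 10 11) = (1 9 7 10 11 4 6 8) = [0, 9, 2, 3, 6, 5, 8, 10, 1, 7, 11, 4]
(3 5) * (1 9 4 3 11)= (1 9 4 3 5 11)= [0, 9, 2, 5, 3, 11, 6, 7, 8, 4, 10, 1]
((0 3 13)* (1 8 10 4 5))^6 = ((0 3 13)(1 8 10 4 5))^6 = (13)(1 8 10 4 5)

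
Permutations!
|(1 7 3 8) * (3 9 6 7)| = |(1 3 8)(6 7 9)| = 3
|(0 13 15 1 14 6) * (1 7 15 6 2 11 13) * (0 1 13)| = 14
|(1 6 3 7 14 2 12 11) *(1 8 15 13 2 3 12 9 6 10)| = 24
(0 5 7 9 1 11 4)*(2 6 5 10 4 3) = (0 10 4)(1 11 3 2 6 5 7 9) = [10, 11, 6, 2, 0, 7, 5, 9, 8, 1, 4, 3]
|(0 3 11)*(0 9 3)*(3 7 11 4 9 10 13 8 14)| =9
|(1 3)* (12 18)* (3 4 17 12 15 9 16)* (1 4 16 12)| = 20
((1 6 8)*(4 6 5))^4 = ((1 5 4 6 8))^4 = (1 8 6 4 5)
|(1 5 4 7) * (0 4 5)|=|(0 4 7 1)|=4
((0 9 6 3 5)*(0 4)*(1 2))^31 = ((0 9 6 3 5 4)(1 2))^31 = (0 9 6 3 5 4)(1 2)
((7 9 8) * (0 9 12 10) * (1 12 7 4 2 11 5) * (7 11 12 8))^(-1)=(0 10 12 2 4 8 1 5 11 7 9)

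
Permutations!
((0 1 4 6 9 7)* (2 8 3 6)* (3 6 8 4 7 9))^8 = (9)(0 7 1)(3 6 8)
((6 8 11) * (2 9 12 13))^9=(2 9 12 13)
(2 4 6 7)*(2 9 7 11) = (2 4 6 11)(7 9) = [0, 1, 4, 3, 6, 5, 11, 9, 8, 7, 10, 2]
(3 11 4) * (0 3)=(0 3 11 4)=[3, 1, 2, 11, 0, 5, 6, 7, 8, 9, 10, 4]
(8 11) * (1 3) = (1 3)(8 11) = [0, 3, 2, 1, 4, 5, 6, 7, 11, 9, 10, 8]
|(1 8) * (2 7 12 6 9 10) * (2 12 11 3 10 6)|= 6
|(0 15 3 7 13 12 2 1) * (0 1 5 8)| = |(0 15 3 7 13 12 2 5 8)| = 9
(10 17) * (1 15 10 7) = (1 15 10 17 7) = [0, 15, 2, 3, 4, 5, 6, 1, 8, 9, 17, 11, 12, 13, 14, 10, 16, 7]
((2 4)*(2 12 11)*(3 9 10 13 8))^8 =((2 4 12 11)(3 9 10 13 8))^8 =(3 13 9 8 10)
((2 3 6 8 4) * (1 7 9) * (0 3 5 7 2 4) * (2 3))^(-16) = (0 5 9 3 8 2 7 1 6)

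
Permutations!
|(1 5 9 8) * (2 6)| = 4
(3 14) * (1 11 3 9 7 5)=[0, 11, 2, 14, 4, 1, 6, 5, 8, 7, 10, 3, 12, 13, 9]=(1 11 3 14 9 7 5)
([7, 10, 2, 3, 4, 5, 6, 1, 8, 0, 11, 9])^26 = (0 1 11)(7 10 9)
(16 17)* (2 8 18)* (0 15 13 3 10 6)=(0 15 13 3 10 6)(2 8 18)(16 17)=[15, 1, 8, 10, 4, 5, 0, 7, 18, 9, 6, 11, 12, 3, 14, 13, 17, 16, 2]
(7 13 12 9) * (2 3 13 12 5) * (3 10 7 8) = (2 10 7 12 9 8 3 13 5) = [0, 1, 10, 13, 4, 2, 6, 12, 3, 8, 7, 11, 9, 5]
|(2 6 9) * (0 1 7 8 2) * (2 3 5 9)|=|(0 1 7 8 3 5 9)(2 6)|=14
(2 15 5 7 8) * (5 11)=[0, 1, 15, 3, 4, 7, 6, 8, 2, 9, 10, 5, 12, 13, 14, 11]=(2 15 11 5 7 8)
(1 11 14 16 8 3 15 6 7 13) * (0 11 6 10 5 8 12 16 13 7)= [11, 6, 2, 15, 4, 8, 0, 7, 3, 9, 5, 14, 16, 1, 13, 10, 12]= (0 11 14 13 1 6)(3 15 10 5 8)(12 16)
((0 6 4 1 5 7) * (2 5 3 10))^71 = ((0 6 4 1 3 10 2 5 7))^71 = (0 7 5 2 10 3 1 4 6)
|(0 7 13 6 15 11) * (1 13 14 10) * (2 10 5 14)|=|(0 7 2 10 1 13 6 15 11)(5 14)|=18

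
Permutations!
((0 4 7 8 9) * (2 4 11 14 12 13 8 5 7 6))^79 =(0 14 13 9 11 12 8)(2 4 6)(5 7)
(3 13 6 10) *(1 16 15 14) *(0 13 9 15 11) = (0 13 6 10 3 9 15 14 1 16 11) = [13, 16, 2, 9, 4, 5, 10, 7, 8, 15, 3, 0, 12, 6, 1, 14, 11]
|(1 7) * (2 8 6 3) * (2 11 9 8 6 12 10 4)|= |(1 7)(2 6 3 11 9 8 12 10 4)|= 18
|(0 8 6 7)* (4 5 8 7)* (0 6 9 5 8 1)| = |(0 7 6 4 8 9 5 1)| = 8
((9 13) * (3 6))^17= (3 6)(9 13)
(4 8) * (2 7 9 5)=(2 7 9 5)(4 8)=[0, 1, 7, 3, 8, 2, 6, 9, 4, 5]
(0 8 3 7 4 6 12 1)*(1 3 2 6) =(0 8 2 6 12 3 7 4 1) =[8, 0, 6, 7, 1, 5, 12, 4, 2, 9, 10, 11, 3]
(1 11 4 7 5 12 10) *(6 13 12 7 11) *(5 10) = (1 6 13 12 5 7 10)(4 11) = [0, 6, 2, 3, 11, 7, 13, 10, 8, 9, 1, 4, 5, 12]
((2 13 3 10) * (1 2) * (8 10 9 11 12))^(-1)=((1 2 13 3 9 11 12 8 10))^(-1)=(1 10 8 12 11 9 3 13 2)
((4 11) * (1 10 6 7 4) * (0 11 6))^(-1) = (0 10 1 11)(4 7 6)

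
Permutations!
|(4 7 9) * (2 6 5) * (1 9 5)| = |(1 9 4 7 5 2 6)| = 7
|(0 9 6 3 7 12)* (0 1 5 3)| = 15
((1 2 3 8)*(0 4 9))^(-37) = ((0 4 9)(1 2 3 8))^(-37) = (0 9 4)(1 8 3 2)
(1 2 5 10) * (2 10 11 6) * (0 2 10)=(0 2 5 11 6 10 1)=[2, 0, 5, 3, 4, 11, 10, 7, 8, 9, 1, 6]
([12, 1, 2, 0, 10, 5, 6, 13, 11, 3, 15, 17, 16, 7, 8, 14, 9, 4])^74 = [3, 1, 2, 9, 8, 5, 6, 7, 10, 16, 11, 15, 0, 13, 4, 17, 12, 14]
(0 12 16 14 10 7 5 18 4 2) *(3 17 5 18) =(0 12 16 14 10 7 18 4 2)(3 17 5) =[12, 1, 0, 17, 2, 3, 6, 18, 8, 9, 7, 11, 16, 13, 10, 15, 14, 5, 4]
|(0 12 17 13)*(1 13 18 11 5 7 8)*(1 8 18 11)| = 9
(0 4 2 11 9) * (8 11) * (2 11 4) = [2, 1, 8, 3, 11, 5, 6, 7, 4, 0, 10, 9] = (0 2 8 4 11 9)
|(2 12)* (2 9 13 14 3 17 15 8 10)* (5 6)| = 10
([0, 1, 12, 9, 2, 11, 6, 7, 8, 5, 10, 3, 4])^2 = (2 4 12)(3 5)(9 11)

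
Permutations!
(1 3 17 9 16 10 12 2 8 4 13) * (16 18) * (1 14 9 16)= [0, 3, 8, 17, 13, 5, 6, 7, 4, 18, 12, 11, 2, 14, 9, 15, 10, 16, 1]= (1 3 17 16 10 12 2 8 4 13 14 9 18)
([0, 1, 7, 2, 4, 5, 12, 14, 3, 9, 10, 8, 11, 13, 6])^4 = (2 12)(3 6)(7 11)(8 14)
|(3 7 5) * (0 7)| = |(0 7 5 3)| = 4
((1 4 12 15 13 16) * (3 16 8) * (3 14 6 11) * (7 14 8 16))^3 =((1 4 12 15 13 16)(3 7 14 6 11))^3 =(1 15)(3 6 7 11 14)(4 13)(12 16)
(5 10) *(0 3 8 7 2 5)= (0 3 8 7 2 5 10)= [3, 1, 5, 8, 4, 10, 6, 2, 7, 9, 0]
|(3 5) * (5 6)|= |(3 6 5)|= 3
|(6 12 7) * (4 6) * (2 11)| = |(2 11)(4 6 12 7)| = 4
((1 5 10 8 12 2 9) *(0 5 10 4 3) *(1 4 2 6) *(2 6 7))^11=((0 5 6 1 10 8 12 7 2 9 4 3))^11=(0 3 4 9 2 7 12 8 10 1 6 5)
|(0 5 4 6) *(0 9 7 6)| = 3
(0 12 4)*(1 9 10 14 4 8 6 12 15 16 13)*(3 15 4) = (0 4)(1 9 10 14 3 15 16 13)(6 12 8) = [4, 9, 2, 15, 0, 5, 12, 7, 6, 10, 14, 11, 8, 1, 3, 16, 13]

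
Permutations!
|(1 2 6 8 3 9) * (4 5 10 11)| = 12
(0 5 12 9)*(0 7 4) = (0 5 12 9 7 4) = [5, 1, 2, 3, 0, 12, 6, 4, 8, 7, 10, 11, 9]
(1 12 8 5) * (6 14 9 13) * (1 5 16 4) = (1 12 8 16 4)(6 14 9 13) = [0, 12, 2, 3, 1, 5, 14, 7, 16, 13, 10, 11, 8, 6, 9, 15, 4]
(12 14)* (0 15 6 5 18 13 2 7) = [15, 1, 7, 3, 4, 18, 5, 0, 8, 9, 10, 11, 14, 2, 12, 6, 16, 17, 13] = (0 15 6 5 18 13 2 7)(12 14)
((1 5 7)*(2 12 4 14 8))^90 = ((1 5 7)(2 12 4 14 8))^90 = (14)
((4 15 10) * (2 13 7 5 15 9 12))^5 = ((2 13 7 5 15 10 4 9 12))^5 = (2 10 13 4 7 9 5 12 15)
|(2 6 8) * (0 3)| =6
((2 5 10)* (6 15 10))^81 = (2 5 6 15 10)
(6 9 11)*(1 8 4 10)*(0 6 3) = (0 6 9 11 3)(1 8 4 10) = [6, 8, 2, 0, 10, 5, 9, 7, 4, 11, 1, 3]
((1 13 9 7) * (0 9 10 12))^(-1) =((0 9 7 1 13 10 12))^(-1) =(0 12 10 13 1 7 9)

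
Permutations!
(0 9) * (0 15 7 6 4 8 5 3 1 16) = (0 9 15 7 6 4 8 5 3 1 16) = [9, 16, 2, 1, 8, 3, 4, 6, 5, 15, 10, 11, 12, 13, 14, 7, 0]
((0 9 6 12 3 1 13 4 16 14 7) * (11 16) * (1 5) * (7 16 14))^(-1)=((0 9 6 12 3 5 1 13 4 11 14 16 7))^(-1)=(0 7 16 14 11 4 13 1 5 3 12 6 9)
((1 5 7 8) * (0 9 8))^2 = (0 8 5)(1 7 9)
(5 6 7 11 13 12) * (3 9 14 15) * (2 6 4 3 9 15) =[0, 1, 6, 15, 3, 4, 7, 11, 8, 14, 10, 13, 5, 12, 2, 9] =(2 6 7 11 13 12 5 4 3 15 9 14)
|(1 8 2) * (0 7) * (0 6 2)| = 6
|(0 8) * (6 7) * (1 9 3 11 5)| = |(0 8)(1 9 3 11 5)(6 7)| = 10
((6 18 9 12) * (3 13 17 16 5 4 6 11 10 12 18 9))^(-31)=(3 4 13 6 17 9 16 18 5)(10 11 12)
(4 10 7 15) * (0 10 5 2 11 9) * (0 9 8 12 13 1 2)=[10, 2, 11, 3, 5, 0, 6, 15, 12, 9, 7, 8, 13, 1, 14, 4]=(0 10 7 15 4 5)(1 2 11 8 12 13)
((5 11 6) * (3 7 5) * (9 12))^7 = (3 5 6 7 11)(9 12)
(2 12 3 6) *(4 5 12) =[0, 1, 4, 6, 5, 12, 2, 7, 8, 9, 10, 11, 3] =(2 4 5 12 3 6)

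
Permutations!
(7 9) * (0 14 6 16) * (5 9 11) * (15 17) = (0 14 6 16)(5 9 7 11)(15 17) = [14, 1, 2, 3, 4, 9, 16, 11, 8, 7, 10, 5, 12, 13, 6, 17, 0, 15]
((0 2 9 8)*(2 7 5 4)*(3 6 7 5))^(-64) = (0 4 9)(2 8 5)(3 7 6)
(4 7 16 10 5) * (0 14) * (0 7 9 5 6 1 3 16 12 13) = (0 14 7 12 13)(1 3 16 10 6)(4 9 5) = [14, 3, 2, 16, 9, 4, 1, 12, 8, 5, 6, 11, 13, 0, 7, 15, 10]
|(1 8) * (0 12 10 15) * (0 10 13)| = 6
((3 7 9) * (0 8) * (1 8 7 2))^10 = (0 3 8 9 1 7 2)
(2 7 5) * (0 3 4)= (0 3 4)(2 7 5)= [3, 1, 7, 4, 0, 2, 6, 5]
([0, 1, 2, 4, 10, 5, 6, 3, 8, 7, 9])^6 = [0, 1, 2, 4, 10, 5, 6, 3, 8, 7, 9]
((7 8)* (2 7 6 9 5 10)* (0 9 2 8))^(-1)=((0 9 5 10 8 6 2 7))^(-1)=(0 7 2 6 8 10 5 9)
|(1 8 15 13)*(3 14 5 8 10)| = 8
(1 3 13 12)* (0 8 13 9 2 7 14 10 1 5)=(0 8 13 12 5)(1 3 9 2 7 14 10)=[8, 3, 7, 9, 4, 0, 6, 14, 13, 2, 1, 11, 5, 12, 10]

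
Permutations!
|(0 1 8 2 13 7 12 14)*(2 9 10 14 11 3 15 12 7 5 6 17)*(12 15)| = 30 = |(0 1 8 9 10 14)(2 13 5 6 17)(3 12 11)|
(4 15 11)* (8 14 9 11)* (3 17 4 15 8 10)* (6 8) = (3 17 4 6 8 14 9 11 15 10) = [0, 1, 2, 17, 6, 5, 8, 7, 14, 11, 3, 15, 12, 13, 9, 10, 16, 4]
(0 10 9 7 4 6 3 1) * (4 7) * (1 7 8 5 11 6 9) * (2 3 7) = [10, 0, 3, 2, 9, 11, 7, 8, 5, 4, 1, 6] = (0 10 1)(2 3)(4 9)(5 11 6 7 8)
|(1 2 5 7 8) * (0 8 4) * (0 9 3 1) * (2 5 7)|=|(0 8)(1 5 2 7 4 9 3)|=14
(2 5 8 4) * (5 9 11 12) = [0, 1, 9, 3, 2, 8, 6, 7, 4, 11, 10, 12, 5] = (2 9 11 12 5 8 4)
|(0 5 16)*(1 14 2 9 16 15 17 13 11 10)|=|(0 5 15 17 13 11 10 1 14 2 9 16)|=12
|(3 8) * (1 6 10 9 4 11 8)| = |(1 6 10 9 4 11 8 3)| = 8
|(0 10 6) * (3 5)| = |(0 10 6)(3 5)| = 6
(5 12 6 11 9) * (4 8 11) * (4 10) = (4 8 11 9 5 12 6 10) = [0, 1, 2, 3, 8, 12, 10, 7, 11, 5, 4, 9, 6]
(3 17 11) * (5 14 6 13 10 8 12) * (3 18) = [0, 1, 2, 17, 4, 14, 13, 7, 12, 9, 8, 18, 5, 10, 6, 15, 16, 11, 3] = (3 17 11 18)(5 14 6 13 10 8 12)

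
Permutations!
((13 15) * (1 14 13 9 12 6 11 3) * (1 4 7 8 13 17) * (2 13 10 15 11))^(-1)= ((1 14 17)(2 13 11 3 4 7 8 10 15 9 12 6))^(-1)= (1 17 14)(2 6 12 9 15 10 8 7 4 3 11 13)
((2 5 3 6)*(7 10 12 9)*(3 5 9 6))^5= (2 6 12 10 7 9)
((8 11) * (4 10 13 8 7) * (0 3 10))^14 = ((0 3 10 13 8 11 7 4))^14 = (0 7 8 10)(3 4 11 13)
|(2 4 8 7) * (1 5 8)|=6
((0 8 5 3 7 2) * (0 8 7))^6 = (8)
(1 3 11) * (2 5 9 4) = (1 3 11)(2 5 9 4) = [0, 3, 5, 11, 2, 9, 6, 7, 8, 4, 10, 1]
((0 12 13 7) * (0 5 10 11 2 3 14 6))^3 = ((0 12 13 7 5 10 11 2 3 14 6))^3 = (0 7 11 14 12 5 2 6 13 10 3)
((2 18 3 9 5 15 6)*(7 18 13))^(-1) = (2 6 15 5 9 3 18 7 13)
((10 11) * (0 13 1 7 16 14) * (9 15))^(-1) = ((0 13 1 7 16 14)(9 15)(10 11))^(-1) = (0 14 16 7 1 13)(9 15)(10 11)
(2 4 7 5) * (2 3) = [0, 1, 4, 2, 7, 3, 6, 5] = (2 4 7 5 3)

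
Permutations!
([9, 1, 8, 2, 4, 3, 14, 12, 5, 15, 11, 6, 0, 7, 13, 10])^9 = [12, 1, 8, 2, 4, 3, 11, 13, 5, 0, 15, 10, 7, 14, 6, 9]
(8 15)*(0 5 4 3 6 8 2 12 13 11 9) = [5, 1, 12, 6, 3, 4, 8, 7, 15, 0, 10, 9, 13, 11, 14, 2] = (0 5 4 3 6 8 15 2 12 13 11 9)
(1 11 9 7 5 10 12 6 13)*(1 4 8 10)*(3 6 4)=(1 11 9 7 5)(3 6 13)(4 8 10 12)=[0, 11, 2, 6, 8, 1, 13, 5, 10, 7, 12, 9, 4, 3]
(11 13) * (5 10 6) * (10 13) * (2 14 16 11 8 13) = (2 14 16 11 10 6 5)(8 13) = [0, 1, 14, 3, 4, 2, 5, 7, 13, 9, 6, 10, 12, 8, 16, 15, 11]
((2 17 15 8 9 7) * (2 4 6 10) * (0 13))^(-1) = ((0 13)(2 17 15 8 9 7 4 6 10))^(-1) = (0 13)(2 10 6 4 7 9 8 15 17)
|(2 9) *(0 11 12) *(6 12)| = |(0 11 6 12)(2 9)| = 4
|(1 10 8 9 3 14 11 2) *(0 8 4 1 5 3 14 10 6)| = |(0 8 9 14 11 2 5 3 10 4 1 6)| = 12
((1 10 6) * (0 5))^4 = (1 10 6)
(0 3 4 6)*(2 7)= [3, 1, 7, 4, 6, 5, 0, 2]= (0 3 4 6)(2 7)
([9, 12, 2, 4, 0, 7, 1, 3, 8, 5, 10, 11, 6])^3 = [7, 1, 2, 9, 5, 4, 6, 0, 8, 3, 10, 11, 12]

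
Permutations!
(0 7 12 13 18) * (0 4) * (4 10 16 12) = (0 7 4)(10 16 12 13 18) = [7, 1, 2, 3, 0, 5, 6, 4, 8, 9, 16, 11, 13, 18, 14, 15, 12, 17, 10]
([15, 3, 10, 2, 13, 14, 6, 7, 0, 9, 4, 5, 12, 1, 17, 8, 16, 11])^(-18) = (5 17)(11 14)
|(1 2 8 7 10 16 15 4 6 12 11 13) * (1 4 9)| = 40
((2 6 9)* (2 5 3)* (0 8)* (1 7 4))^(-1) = (0 8)(1 4 7)(2 3 5 9 6)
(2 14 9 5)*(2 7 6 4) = [0, 1, 14, 3, 2, 7, 4, 6, 8, 5, 10, 11, 12, 13, 9] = (2 14 9 5 7 6 4)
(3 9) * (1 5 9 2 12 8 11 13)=(1 5 9 3 2 12 8 11 13)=[0, 5, 12, 2, 4, 9, 6, 7, 11, 3, 10, 13, 8, 1]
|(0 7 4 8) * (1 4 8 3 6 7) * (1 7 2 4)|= 12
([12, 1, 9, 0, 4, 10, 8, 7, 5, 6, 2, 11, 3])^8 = (0 3 12)(2 6 5)(8 10 9)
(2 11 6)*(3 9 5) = [0, 1, 11, 9, 4, 3, 2, 7, 8, 5, 10, 6] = (2 11 6)(3 9 5)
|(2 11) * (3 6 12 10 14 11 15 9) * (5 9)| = |(2 15 5 9 3 6 12 10 14 11)| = 10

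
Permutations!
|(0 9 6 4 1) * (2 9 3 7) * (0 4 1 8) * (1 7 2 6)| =14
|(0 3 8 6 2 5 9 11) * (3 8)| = |(0 8 6 2 5 9 11)| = 7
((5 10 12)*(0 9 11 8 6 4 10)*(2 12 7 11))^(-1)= ((0 9 2 12 5)(4 10 7 11 8 6))^(-1)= (0 5 12 2 9)(4 6 8 11 7 10)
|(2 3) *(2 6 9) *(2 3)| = |(3 6 9)| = 3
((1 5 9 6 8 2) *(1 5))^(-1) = (2 8 6 9 5)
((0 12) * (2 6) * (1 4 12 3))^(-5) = ((0 3 1 4 12)(2 6))^(-5) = (12)(2 6)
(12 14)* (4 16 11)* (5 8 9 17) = (4 16 11)(5 8 9 17)(12 14) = [0, 1, 2, 3, 16, 8, 6, 7, 9, 17, 10, 4, 14, 13, 12, 15, 11, 5]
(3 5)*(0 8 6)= (0 8 6)(3 5)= [8, 1, 2, 5, 4, 3, 0, 7, 6]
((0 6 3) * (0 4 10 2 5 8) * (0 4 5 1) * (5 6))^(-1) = ((0 5 8 4 10 2 1)(3 6))^(-1) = (0 1 2 10 4 8 5)(3 6)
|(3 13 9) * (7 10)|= |(3 13 9)(7 10)|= 6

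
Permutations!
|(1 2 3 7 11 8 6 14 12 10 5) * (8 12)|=|(1 2 3 7 11 12 10 5)(6 14 8)|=24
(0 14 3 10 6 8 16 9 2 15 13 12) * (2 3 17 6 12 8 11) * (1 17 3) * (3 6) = [14, 17, 15, 10, 4, 5, 11, 7, 16, 1, 12, 2, 0, 8, 6, 13, 9, 3] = (0 14 6 11 2 15 13 8 16 9 1 17 3 10 12)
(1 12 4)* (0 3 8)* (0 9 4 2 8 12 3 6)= (0 6)(1 3 12 2 8 9 4)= [6, 3, 8, 12, 1, 5, 0, 7, 9, 4, 10, 11, 2]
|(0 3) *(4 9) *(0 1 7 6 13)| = 6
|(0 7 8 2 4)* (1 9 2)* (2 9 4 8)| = |(9)(0 7 2 8 1 4)| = 6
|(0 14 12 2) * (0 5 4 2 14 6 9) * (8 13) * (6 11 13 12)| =|(0 11 13 8 12 14 6 9)(2 5 4)| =24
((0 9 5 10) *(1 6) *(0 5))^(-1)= ((0 9)(1 6)(5 10))^(-1)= (0 9)(1 6)(5 10)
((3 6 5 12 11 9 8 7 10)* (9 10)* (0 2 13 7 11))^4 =(0 9 3)(2 8 6)(5 13 11)(7 10 12)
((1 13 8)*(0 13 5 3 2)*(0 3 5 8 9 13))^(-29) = ((1 8)(2 3)(9 13))^(-29) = (1 8)(2 3)(9 13)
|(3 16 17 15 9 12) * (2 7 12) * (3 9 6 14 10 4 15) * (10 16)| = 8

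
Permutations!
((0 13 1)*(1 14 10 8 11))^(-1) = ((0 13 14 10 8 11 1))^(-1) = (0 1 11 8 10 14 13)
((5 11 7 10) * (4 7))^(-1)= ((4 7 10 5 11))^(-1)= (4 11 5 10 7)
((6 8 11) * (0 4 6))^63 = (0 8 4 11 6) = ((0 4 6 8 11))^63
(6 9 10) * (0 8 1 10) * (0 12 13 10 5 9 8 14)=(0 14)(1 5 9 12 13 10 6 8)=[14, 5, 2, 3, 4, 9, 8, 7, 1, 12, 6, 11, 13, 10, 0]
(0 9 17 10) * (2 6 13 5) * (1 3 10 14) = [9, 3, 6, 10, 4, 2, 13, 7, 8, 17, 0, 11, 12, 5, 1, 15, 16, 14] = (0 9 17 14 1 3 10)(2 6 13 5)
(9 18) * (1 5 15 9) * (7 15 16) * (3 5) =(1 3 5 16 7 15 9 18) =[0, 3, 2, 5, 4, 16, 6, 15, 8, 18, 10, 11, 12, 13, 14, 9, 7, 17, 1]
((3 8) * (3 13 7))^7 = (3 7 13 8)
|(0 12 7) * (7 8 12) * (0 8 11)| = |(0 7 8 12 11)| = 5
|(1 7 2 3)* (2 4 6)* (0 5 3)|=|(0 5 3 1 7 4 6 2)|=8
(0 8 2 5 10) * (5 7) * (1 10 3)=(0 8 2 7 5 3 1 10)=[8, 10, 7, 1, 4, 3, 6, 5, 2, 9, 0]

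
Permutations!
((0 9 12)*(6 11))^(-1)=(0 12 9)(6 11)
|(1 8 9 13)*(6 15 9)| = 6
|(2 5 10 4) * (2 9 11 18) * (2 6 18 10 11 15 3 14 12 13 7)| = 12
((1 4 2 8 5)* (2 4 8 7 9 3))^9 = (2 7 9 3)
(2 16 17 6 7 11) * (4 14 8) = (2 16 17 6 7 11)(4 14 8) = [0, 1, 16, 3, 14, 5, 7, 11, 4, 9, 10, 2, 12, 13, 8, 15, 17, 6]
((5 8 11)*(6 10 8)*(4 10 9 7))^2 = ((4 10 8 11 5 6 9 7))^2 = (4 8 5 9)(6 7 10 11)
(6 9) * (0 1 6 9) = (9)(0 1 6) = [1, 6, 2, 3, 4, 5, 0, 7, 8, 9]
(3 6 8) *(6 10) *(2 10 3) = (2 10 6 8) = [0, 1, 10, 3, 4, 5, 8, 7, 2, 9, 6]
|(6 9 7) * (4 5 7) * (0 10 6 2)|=8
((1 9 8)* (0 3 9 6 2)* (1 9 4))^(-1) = (0 2 6 1 4 3)(8 9)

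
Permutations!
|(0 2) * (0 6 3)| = |(0 2 6 3)| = 4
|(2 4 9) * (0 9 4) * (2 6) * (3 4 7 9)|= 7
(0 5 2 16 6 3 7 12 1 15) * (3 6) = (0 5 2 16 3 7 12 1 15) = [5, 15, 16, 7, 4, 2, 6, 12, 8, 9, 10, 11, 1, 13, 14, 0, 3]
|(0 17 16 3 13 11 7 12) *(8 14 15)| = 24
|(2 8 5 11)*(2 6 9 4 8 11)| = |(2 11 6 9 4 8 5)| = 7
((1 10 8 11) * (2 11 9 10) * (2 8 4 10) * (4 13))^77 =((1 8 9 2 11)(4 10 13))^77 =(1 9 11 8 2)(4 13 10)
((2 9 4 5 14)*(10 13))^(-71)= ((2 9 4 5 14)(10 13))^(-71)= (2 14 5 4 9)(10 13)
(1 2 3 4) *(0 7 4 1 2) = (0 7 4 2 3 1) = [7, 0, 3, 1, 2, 5, 6, 4]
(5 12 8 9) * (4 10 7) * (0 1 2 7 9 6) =(0 1 2 7 4 10 9 5 12 8 6) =[1, 2, 7, 3, 10, 12, 0, 4, 6, 5, 9, 11, 8]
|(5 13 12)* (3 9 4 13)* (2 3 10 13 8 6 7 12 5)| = 24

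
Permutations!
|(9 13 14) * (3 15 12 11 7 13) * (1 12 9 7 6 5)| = 15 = |(1 12 11 6 5)(3 15 9)(7 13 14)|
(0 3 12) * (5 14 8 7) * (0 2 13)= (0 3 12 2 13)(5 14 8 7)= [3, 1, 13, 12, 4, 14, 6, 5, 7, 9, 10, 11, 2, 0, 8]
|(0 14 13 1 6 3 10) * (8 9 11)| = |(0 14 13 1 6 3 10)(8 9 11)| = 21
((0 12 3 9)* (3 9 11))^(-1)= ((0 12 9)(3 11))^(-1)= (0 9 12)(3 11)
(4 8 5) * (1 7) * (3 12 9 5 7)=(1 3 12 9 5 4 8 7)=[0, 3, 2, 12, 8, 4, 6, 1, 7, 5, 10, 11, 9]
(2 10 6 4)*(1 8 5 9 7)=(1 8 5 9 7)(2 10 6 4)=[0, 8, 10, 3, 2, 9, 4, 1, 5, 7, 6]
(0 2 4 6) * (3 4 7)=(0 2 7 3 4 6)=[2, 1, 7, 4, 6, 5, 0, 3]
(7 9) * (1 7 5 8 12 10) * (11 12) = (1 7 9 5 8 11 12 10) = [0, 7, 2, 3, 4, 8, 6, 9, 11, 5, 1, 12, 10]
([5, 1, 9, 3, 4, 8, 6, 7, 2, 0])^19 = (0 9 2 8 5)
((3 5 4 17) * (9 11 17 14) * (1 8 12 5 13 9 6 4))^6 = (1 12)(3 13 9 11 17)(5 8)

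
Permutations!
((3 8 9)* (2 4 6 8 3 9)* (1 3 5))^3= (9)(2 8 6 4)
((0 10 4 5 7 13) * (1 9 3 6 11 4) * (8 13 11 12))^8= (0 13 8 12 6 3 9 1 10)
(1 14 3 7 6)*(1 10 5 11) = (1 14 3 7 6 10 5 11) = [0, 14, 2, 7, 4, 11, 10, 6, 8, 9, 5, 1, 12, 13, 3]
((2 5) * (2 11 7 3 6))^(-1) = ((2 5 11 7 3 6))^(-1) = (2 6 3 7 11 5)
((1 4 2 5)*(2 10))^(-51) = ((1 4 10 2 5))^(-51) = (1 5 2 10 4)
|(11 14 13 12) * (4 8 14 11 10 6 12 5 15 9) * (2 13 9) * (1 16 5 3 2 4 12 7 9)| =|(1 16 5 15 4 8 14)(2 13 3)(6 7 9 12 10)| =105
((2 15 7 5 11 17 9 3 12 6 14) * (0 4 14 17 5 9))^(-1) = ((0 4 14 2 15 7 9 3 12 6 17)(5 11))^(-1) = (0 17 6 12 3 9 7 15 2 14 4)(5 11)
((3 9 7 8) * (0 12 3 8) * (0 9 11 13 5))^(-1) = (0 5 13 11 3 12)(7 9)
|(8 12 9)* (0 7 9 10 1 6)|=|(0 7 9 8 12 10 1 6)|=8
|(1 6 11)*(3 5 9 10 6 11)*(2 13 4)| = 30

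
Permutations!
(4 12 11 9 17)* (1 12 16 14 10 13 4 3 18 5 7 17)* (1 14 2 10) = [0, 12, 10, 18, 16, 7, 6, 17, 8, 14, 13, 9, 11, 4, 1, 15, 2, 3, 5] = (1 12 11 9 14)(2 10 13 4 16)(3 18 5 7 17)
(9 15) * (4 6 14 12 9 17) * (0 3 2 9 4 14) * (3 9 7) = (0 9 15 17 14 12 4 6)(2 7 3) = [9, 1, 7, 2, 6, 5, 0, 3, 8, 15, 10, 11, 4, 13, 12, 17, 16, 14]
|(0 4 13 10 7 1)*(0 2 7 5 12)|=6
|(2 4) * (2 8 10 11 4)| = |(4 8 10 11)| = 4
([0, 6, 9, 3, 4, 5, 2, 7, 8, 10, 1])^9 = [0, 10, 6, 3, 4, 5, 1, 7, 8, 2, 9]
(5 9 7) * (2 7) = (2 7 5 9) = [0, 1, 7, 3, 4, 9, 6, 5, 8, 2]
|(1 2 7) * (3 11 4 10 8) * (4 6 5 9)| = 24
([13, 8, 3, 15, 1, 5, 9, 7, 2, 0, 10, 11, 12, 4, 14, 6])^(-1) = (0 9 6 15 3 2 8 1 4 13)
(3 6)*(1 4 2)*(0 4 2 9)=(0 4 9)(1 2)(3 6)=[4, 2, 1, 6, 9, 5, 3, 7, 8, 0]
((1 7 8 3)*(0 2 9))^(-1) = ((0 2 9)(1 7 8 3))^(-1) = (0 9 2)(1 3 8 7)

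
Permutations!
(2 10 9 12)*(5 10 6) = (2 6 5 10 9 12) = [0, 1, 6, 3, 4, 10, 5, 7, 8, 12, 9, 11, 2]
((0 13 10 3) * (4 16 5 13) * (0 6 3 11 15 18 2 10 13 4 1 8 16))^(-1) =((0 1 8 16 5 4)(2 10 11 15 18)(3 6))^(-1) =(0 4 5 16 8 1)(2 18 15 11 10)(3 6)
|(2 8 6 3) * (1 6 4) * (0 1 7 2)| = |(0 1 6 3)(2 8 4 7)| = 4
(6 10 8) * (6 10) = [0, 1, 2, 3, 4, 5, 6, 7, 10, 9, 8] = (8 10)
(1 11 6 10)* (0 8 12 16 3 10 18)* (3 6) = (0 8 12 16 6 18)(1 11 3 10) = [8, 11, 2, 10, 4, 5, 18, 7, 12, 9, 1, 3, 16, 13, 14, 15, 6, 17, 0]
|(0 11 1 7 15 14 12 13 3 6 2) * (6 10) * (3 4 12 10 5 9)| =9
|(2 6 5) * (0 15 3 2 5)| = 5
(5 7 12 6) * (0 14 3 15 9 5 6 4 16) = [14, 1, 2, 15, 16, 7, 6, 12, 8, 5, 10, 11, 4, 13, 3, 9, 0] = (0 14 3 15 9 5 7 12 4 16)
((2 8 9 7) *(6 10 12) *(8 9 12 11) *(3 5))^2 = (2 7 9)(6 11 12 10 8)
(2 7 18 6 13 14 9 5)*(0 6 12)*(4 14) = (0 6 13 4 14 9 5 2 7 18 12) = [6, 1, 7, 3, 14, 2, 13, 18, 8, 5, 10, 11, 0, 4, 9, 15, 16, 17, 12]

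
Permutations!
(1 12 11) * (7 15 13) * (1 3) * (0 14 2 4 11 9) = (0 14 2 4 11 3 1 12 9)(7 15 13) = [14, 12, 4, 1, 11, 5, 6, 15, 8, 0, 10, 3, 9, 7, 2, 13]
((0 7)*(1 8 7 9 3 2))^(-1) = ((0 9 3 2 1 8 7))^(-1) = (0 7 8 1 2 3 9)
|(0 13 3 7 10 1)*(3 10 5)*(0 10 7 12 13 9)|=10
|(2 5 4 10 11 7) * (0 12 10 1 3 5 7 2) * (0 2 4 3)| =6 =|(0 12 10 11 4 1)(2 7)(3 5)|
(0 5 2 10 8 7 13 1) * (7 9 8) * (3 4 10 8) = (0 5 2 8 9 3 4 10 7 13 1) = [5, 0, 8, 4, 10, 2, 6, 13, 9, 3, 7, 11, 12, 1]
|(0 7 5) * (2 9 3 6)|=|(0 7 5)(2 9 3 6)|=12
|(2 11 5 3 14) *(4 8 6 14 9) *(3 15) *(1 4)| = 11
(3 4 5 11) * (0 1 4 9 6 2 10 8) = (0 1 4 5 11 3 9 6 2 10 8) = [1, 4, 10, 9, 5, 11, 2, 7, 0, 6, 8, 3]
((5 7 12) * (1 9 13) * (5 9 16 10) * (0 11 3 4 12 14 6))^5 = (0 9 5 11 13 7 3 1 14 4 16 6 12 10)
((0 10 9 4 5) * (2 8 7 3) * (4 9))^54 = ((0 10 4 5)(2 8 7 3))^54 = (0 4)(2 7)(3 8)(5 10)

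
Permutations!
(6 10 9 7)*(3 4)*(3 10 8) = [0, 1, 2, 4, 10, 5, 8, 6, 3, 7, 9] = (3 4 10 9 7 6 8)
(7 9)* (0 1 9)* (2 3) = (0 1 9 7)(2 3) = [1, 9, 3, 2, 4, 5, 6, 0, 8, 7]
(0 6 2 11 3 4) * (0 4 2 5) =[6, 1, 11, 2, 4, 0, 5, 7, 8, 9, 10, 3] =(0 6 5)(2 11 3)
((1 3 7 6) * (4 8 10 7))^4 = (1 10 3 7 4 6 8)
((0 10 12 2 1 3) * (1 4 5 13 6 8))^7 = (0 6 2 3 13 12 1 5 10 8 4)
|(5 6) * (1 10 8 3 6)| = 6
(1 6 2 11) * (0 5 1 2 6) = (0 5 1)(2 11) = [5, 0, 11, 3, 4, 1, 6, 7, 8, 9, 10, 2]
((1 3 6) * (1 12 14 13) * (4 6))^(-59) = (1 12 3 14 4 13 6) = ((1 3 4 6 12 14 13))^(-59)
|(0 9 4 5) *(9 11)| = 5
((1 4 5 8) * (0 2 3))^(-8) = (8)(0 2 3)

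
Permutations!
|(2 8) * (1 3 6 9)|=4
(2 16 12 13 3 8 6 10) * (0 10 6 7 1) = [10, 0, 16, 8, 4, 5, 6, 1, 7, 9, 2, 11, 13, 3, 14, 15, 12] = (0 10 2 16 12 13 3 8 7 1)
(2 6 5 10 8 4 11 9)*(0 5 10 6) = (0 5 6 10 8 4 11 9 2) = [5, 1, 0, 3, 11, 6, 10, 7, 4, 2, 8, 9]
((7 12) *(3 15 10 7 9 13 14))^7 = ((3 15 10 7 12 9 13 14))^7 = (3 14 13 9 12 7 10 15)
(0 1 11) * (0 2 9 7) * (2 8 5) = (0 1 11 8 5 2 9 7) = [1, 11, 9, 3, 4, 2, 6, 0, 5, 7, 10, 8]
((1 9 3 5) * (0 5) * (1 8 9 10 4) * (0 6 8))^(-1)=(0 5)(1 4 10)(3 9 8 6)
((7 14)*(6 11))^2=((6 11)(7 14))^2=(14)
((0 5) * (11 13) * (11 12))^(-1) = (0 5)(11 12 13)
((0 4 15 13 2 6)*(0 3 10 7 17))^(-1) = (0 17 7 10 3 6 2 13 15 4)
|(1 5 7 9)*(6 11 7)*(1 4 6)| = |(1 5)(4 6 11 7 9)| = 10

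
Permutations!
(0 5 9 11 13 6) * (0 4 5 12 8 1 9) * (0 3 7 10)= [12, 9, 2, 7, 5, 3, 4, 10, 1, 11, 0, 13, 8, 6]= (0 12 8 1 9 11 13 6 4 5 3 7 10)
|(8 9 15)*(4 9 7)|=5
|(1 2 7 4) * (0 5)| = 4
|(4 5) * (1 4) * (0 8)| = |(0 8)(1 4 5)| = 6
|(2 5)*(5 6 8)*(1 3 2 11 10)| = 8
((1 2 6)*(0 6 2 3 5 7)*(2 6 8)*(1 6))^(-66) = (0 3 8 5 2 7 1)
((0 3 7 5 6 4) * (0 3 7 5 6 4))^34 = (0 7 6)(3 5 4)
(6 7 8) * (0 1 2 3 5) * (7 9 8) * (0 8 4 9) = (0 1 2 3 5 8 6)(4 9) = [1, 2, 3, 5, 9, 8, 0, 7, 6, 4]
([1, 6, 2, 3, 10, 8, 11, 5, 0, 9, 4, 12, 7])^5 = (0 7 6 8 12 1 5 11)(4 10)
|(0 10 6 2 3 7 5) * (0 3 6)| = |(0 10)(2 6)(3 7 5)| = 6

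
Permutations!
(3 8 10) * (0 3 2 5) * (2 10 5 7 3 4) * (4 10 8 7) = (0 10 8 5)(2 4)(3 7) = [10, 1, 4, 7, 2, 0, 6, 3, 5, 9, 8]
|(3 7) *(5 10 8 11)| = |(3 7)(5 10 8 11)| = 4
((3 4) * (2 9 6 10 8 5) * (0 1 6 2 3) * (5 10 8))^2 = ((0 1 6 8 10 5 3 4)(2 9))^2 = (0 6 10 3)(1 8 5 4)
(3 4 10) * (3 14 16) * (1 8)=(1 8)(3 4 10 14 16)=[0, 8, 2, 4, 10, 5, 6, 7, 1, 9, 14, 11, 12, 13, 16, 15, 3]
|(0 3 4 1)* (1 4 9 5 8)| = 6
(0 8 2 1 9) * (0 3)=(0 8 2 1 9 3)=[8, 9, 1, 0, 4, 5, 6, 7, 2, 3]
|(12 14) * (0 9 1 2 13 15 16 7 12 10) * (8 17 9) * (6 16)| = |(0 8 17 9 1 2 13 15 6 16 7 12 14 10)| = 14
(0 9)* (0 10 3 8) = (0 9 10 3 8) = [9, 1, 2, 8, 4, 5, 6, 7, 0, 10, 3]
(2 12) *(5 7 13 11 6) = [0, 1, 12, 3, 4, 7, 5, 13, 8, 9, 10, 6, 2, 11] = (2 12)(5 7 13 11 6)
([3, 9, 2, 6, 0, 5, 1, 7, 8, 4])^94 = [9, 3, 2, 4, 1, 5, 0, 7, 8, 6]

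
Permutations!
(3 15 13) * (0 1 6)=(0 1 6)(3 15 13)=[1, 6, 2, 15, 4, 5, 0, 7, 8, 9, 10, 11, 12, 3, 14, 13]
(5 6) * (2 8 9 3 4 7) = (2 8 9 3 4 7)(5 6) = [0, 1, 8, 4, 7, 6, 5, 2, 9, 3]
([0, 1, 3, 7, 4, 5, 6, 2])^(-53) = (2 3 7)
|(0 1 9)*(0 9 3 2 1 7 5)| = 3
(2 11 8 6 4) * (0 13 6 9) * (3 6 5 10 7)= [13, 1, 11, 6, 2, 10, 4, 3, 9, 0, 7, 8, 12, 5]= (0 13 5 10 7 3 6 4 2 11 8 9)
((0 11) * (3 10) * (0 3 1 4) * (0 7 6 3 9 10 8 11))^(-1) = (1 10 9 11 8 3 6 7 4)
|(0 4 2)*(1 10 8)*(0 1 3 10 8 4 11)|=|(0 11)(1 8 3 10 4 2)|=6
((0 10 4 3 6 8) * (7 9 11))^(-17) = ((0 10 4 3 6 8)(7 9 11))^(-17) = (0 10 4 3 6 8)(7 9 11)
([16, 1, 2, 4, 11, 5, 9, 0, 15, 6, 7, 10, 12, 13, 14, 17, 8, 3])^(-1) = [7, 1, 2, 17, 3, 5, 9, 10, 16, 6, 11, 4, 12, 13, 14, 8, 0, 15]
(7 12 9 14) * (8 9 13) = [0, 1, 2, 3, 4, 5, 6, 12, 9, 14, 10, 11, 13, 8, 7] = (7 12 13 8 9 14)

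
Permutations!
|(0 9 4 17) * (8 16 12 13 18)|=|(0 9 4 17)(8 16 12 13 18)|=20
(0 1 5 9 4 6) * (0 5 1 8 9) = (0 8 9 4 6 5) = [8, 1, 2, 3, 6, 0, 5, 7, 9, 4]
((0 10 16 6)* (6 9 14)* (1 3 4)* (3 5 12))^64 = (0 14 16)(1 4 3 12 5)(6 9 10)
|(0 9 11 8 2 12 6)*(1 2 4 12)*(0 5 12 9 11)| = |(0 11 8 4 9)(1 2)(5 12 6)| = 30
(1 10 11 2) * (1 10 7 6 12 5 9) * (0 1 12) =(0 1 7 6)(2 10 11)(5 9 12) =[1, 7, 10, 3, 4, 9, 0, 6, 8, 12, 11, 2, 5]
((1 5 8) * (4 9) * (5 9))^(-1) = (1 8 5 4 9)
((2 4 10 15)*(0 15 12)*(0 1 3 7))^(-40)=((0 15 2 4 10 12 1 3 7))^(-40)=(0 12 15 1 2 3 4 7 10)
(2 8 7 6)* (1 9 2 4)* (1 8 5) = [0, 9, 5, 3, 8, 1, 4, 6, 7, 2] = (1 9 2 5)(4 8 7 6)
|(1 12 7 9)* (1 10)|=|(1 12 7 9 10)|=5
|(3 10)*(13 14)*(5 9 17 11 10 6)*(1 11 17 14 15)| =|(17)(1 11 10 3 6 5 9 14 13 15)| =10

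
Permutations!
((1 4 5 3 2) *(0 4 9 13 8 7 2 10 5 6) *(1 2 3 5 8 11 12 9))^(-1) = (0 6 4)(3 7 8 10)(9 12 11 13) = ((0 4 6)(3 10 8 7)(9 13 11 12))^(-1)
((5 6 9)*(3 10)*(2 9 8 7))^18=(10)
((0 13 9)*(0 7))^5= (0 13 9 7)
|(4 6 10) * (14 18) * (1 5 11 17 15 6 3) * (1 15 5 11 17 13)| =30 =|(1 11 13)(3 15 6 10 4)(5 17)(14 18)|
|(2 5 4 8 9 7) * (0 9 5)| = |(0 9 7 2)(4 8 5)| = 12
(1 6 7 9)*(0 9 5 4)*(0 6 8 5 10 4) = (0 9 1 8 5)(4 6 7 10) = [9, 8, 2, 3, 6, 0, 7, 10, 5, 1, 4]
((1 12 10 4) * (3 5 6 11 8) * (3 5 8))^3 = (1 4 10 12)(3 6 8 11 5)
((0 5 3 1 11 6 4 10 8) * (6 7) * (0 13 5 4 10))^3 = (0 4)(1 6 13)(3 7 8)(5 11 10)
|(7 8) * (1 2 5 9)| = 4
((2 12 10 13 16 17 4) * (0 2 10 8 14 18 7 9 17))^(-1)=((0 2 12 8 14 18 7 9 17 4 10 13 16))^(-1)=(0 16 13 10 4 17 9 7 18 14 8 12 2)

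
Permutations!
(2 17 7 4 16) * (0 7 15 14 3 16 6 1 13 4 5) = (0 7 5)(1 13 4 6)(2 17 15 14 3 16) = [7, 13, 17, 16, 6, 0, 1, 5, 8, 9, 10, 11, 12, 4, 3, 14, 2, 15]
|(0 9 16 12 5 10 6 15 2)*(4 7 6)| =|(0 9 16 12 5 10 4 7 6 15 2)| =11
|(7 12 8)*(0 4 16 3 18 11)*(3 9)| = 21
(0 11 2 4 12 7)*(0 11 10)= (0 10)(2 4 12 7 11)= [10, 1, 4, 3, 12, 5, 6, 11, 8, 9, 0, 2, 7]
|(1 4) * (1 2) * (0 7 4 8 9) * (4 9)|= |(0 7 9)(1 8 4 2)|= 12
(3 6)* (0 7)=(0 7)(3 6)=[7, 1, 2, 6, 4, 5, 3, 0]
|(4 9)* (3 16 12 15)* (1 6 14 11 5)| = |(1 6 14 11 5)(3 16 12 15)(4 9)| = 20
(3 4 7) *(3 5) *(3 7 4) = [0, 1, 2, 3, 4, 7, 6, 5] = (5 7)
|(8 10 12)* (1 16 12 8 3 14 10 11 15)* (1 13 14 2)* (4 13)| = |(1 16 12 3 2)(4 13 14 10 8 11 15)| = 35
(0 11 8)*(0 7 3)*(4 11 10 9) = [10, 1, 2, 0, 11, 5, 6, 3, 7, 4, 9, 8] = (0 10 9 4 11 8 7 3)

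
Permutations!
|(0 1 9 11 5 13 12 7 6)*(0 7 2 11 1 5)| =6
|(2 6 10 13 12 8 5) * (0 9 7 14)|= 28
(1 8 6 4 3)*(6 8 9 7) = (1 9 7 6 4 3) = [0, 9, 2, 1, 3, 5, 4, 6, 8, 7]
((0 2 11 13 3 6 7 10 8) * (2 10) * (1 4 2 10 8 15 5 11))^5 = ((0 8)(1 4 2)(3 6 7 10 15 5 11 13))^5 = (0 8)(1 2 4)(3 5 7 13 15 6 11 10)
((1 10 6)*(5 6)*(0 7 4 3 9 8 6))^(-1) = ((0 7 4 3 9 8 6 1 10 5))^(-1) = (0 5 10 1 6 8 9 3 4 7)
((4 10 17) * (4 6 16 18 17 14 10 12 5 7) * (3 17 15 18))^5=(3 17 6 16)(4 12 5 7)(10 14)(15 18)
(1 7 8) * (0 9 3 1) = [9, 7, 2, 1, 4, 5, 6, 8, 0, 3] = (0 9 3 1 7 8)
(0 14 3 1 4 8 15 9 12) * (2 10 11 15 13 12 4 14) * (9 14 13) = (0 2 10 11 15 14 3 1 13 12)(4 8 9) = [2, 13, 10, 1, 8, 5, 6, 7, 9, 4, 11, 15, 0, 12, 3, 14]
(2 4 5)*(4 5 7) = [0, 1, 5, 3, 7, 2, 6, 4] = (2 5)(4 7)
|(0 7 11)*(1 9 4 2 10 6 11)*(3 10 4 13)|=18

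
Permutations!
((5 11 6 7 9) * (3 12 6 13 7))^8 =(3 6 12)(5 7 11 9 13) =((3 12 6)(5 11 13 7 9))^8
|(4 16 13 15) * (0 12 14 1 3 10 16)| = |(0 12 14 1 3 10 16 13 15 4)| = 10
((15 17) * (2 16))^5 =((2 16)(15 17))^5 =(2 16)(15 17)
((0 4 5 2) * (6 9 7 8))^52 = (9)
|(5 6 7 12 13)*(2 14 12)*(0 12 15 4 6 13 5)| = |(0 12 5 13)(2 14 15 4 6 7)| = 12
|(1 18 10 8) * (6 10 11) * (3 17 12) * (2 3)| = 12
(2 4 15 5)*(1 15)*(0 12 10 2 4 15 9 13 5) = (0 12 10 2 15)(1 9 13 5 4) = [12, 9, 15, 3, 1, 4, 6, 7, 8, 13, 2, 11, 10, 5, 14, 0]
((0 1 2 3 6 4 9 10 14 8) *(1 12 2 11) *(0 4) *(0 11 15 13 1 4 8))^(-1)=(0 14 10 9 4 11 6 3 2 12)(1 13 15)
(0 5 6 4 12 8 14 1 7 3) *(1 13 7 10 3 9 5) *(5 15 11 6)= (0 1 10 3)(4 12 8 14 13 7 9 15 11 6)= [1, 10, 2, 0, 12, 5, 4, 9, 14, 15, 3, 6, 8, 7, 13, 11]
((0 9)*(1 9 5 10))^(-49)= (0 5 10 1 9)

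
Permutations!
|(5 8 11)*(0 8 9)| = 5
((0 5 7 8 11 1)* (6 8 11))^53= (0 11 5 1 7)(6 8)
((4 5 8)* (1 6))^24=(8)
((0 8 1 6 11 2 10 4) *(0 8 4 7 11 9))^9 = ((0 4 8 1 6 9)(2 10 7 11))^9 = (0 1)(2 10 7 11)(4 6)(8 9)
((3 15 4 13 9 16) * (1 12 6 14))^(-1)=(1 14 6 12)(3 16 9 13 4 15)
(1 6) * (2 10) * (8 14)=(1 6)(2 10)(8 14)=[0, 6, 10, 3, 4, 5, 1, 7, 14, 9, 2, 11, 12, 13, 8]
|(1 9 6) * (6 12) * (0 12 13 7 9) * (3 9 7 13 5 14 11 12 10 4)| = |(0 10 4 3 9 5 14 11 12 6 1)| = 11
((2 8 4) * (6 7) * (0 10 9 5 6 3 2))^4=(0 6 8 9 3)(2 10 7 4 5)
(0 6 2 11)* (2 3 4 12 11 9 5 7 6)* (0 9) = (0 2)(3 4 12 11 9 5 7 6) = [2, 1, 0, 4, 12, 7, 3, 6, 8, 5, 10, 9, 11]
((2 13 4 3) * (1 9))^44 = ((1 9)(2 13 4 3))^44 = (13)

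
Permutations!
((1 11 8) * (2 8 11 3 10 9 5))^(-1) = (11)(1 8 2 5 9 10 3)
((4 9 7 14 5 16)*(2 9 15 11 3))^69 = ((2 9 7 14 5 16 4 15 11 3))^69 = (2 3 11 15 4 16 5 14 7 9)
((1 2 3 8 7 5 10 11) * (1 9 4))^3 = ((1 2 3 8 7 5 10 11 9 4))^3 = (1 8 10 4 3 5 9 2 7 11)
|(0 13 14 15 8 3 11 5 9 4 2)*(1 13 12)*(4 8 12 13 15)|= |(0 13 14 4 2)(1 15 12)(3 11 5 9 8)|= 15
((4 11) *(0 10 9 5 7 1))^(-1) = (0 1 7 5 9 10)(4 11)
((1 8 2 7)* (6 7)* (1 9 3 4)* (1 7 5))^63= (1 6 8 5 2)(3 9 7 4)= ((1 8 2 6 5)(3 4 7 9))^63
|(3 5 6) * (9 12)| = 6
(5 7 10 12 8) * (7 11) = (5 11 7 10 12 8) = [0, 1, 2, 3, 4, 11, 6, 10, 5, 9, 12, 7, 8]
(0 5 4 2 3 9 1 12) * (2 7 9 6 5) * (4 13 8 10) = (0 2 3 6 5 13 8 10 4 7 9 1 12) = [2, 12, 3, 6, 7, 13, 5, 9, 10, 1, 4, 11, 0, 8]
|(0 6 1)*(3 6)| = 4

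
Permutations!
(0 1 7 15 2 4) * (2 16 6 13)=(0 1 7 15 16 6 13 2 4)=[1, 7, 4, 3, 0, 5, 13, 15, 8, 9, 10, 11, 12, 2, 14, 16, 6]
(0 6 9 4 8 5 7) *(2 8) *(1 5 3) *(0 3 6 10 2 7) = (0 10 2 8 6 9 4 7 3 1 5) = [10, 5, 8, 1, 7, 0, 9, 3, 6, 4, 2]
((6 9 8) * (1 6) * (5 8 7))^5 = ((1 6 9 7 5 8))^5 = (1 8 5 7 9 6)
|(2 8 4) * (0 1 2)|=5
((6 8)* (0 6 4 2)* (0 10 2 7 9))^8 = (10)(0 8 7)(4 9 6) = ((0 6 8 4 7 9)(2 10))^8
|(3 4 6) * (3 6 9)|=3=|(3 4 9)|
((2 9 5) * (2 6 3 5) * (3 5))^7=((2 9)(5 6))^7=(2 9)(5 6)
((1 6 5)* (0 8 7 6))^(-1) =((0 8 7 6 5 1))^(-1) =(0 1 5 6 7 8)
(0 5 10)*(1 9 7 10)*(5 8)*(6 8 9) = [9, 6, 2, 3, 4, 1, 8, 10, 5, 7, 0] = (0 9 7 10)(1 6 8 5)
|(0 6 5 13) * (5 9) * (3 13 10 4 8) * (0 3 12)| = 8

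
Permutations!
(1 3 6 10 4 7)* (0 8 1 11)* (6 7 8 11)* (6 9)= (0 11)(1 3 7 9 6 10 4 8)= [11, 3, 2, 7, 8, 5, 10, 9, 1, 6, 4, 0]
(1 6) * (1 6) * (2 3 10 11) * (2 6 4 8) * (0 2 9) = [2, 1, 3, 10, 8, 5, 4, 7, 9, 0, 11, 6] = (0 2 3 10 11 6 4 8 9)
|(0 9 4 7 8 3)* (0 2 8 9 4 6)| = 15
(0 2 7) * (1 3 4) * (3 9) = (0 2 7)(1 9 3 4) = [2, 9, 7, 4, 1, 5, 6, 0, 8, 3]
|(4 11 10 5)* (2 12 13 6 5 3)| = 9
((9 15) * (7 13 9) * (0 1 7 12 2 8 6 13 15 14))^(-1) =(0 14 9 13 6 8 2 12 15 7 1)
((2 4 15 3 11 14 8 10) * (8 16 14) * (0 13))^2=(16)(2 15 11 10 4 3 8)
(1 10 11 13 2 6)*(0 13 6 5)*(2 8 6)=(0 13 8 6 1 10 11 2 5)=[13, 10, 5, 3, 4, 0, 1, 7, 6, 9, 11, 2, 12, 8]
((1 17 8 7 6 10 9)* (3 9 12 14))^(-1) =(1 9 3 14 12 10 6 7 8 17)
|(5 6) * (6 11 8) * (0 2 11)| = 6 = |(0 2 11 8 6 5)|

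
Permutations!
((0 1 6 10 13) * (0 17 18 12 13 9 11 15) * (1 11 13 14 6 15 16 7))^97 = (0 11 16 7 1 15)(6 10 9 13 17 18 12 14)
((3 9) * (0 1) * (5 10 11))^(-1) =((0 1)(3 9)(5 10 11))^(-1) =(0 1)(3 9)(5 11 10)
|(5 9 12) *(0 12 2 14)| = 6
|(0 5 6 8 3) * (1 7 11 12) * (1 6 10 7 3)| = |(0 5 10 7 11 12 6 8 1 3)| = 10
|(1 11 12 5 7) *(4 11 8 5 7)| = |(1 8 5 4 11 12 7)| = 7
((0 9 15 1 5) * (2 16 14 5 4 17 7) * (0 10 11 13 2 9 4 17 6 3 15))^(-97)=(0 6 15 17 9 4 3 1 7)(2 16 14 5 10 11 13)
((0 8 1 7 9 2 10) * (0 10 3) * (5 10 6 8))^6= (0 7 10 2 8)(1 5 9 6 3)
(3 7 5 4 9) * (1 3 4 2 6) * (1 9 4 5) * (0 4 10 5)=(0 4 10 5 2 6 9)(1 3 7)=[4, 3, 6, 7, 10, 2, 9, 1, 8, 0, 5]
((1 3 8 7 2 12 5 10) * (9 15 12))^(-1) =(1 10 5 12 15 9 2 7 8 3)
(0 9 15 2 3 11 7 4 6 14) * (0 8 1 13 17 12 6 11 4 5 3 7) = [9, 13, 7, 4, 11, 3, 14, 5, 1, 15, 10, 0, 6, 17, 8, 2, 16, 12] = (0 9 15 2 7 5 3 4 11)(1 13 17 12 6 14 8)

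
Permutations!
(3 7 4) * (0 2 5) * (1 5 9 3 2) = (0 1 5)(2 9 3 7 4) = [1, 5, 9, 7, 2, 0, 6, 4, 8, 3]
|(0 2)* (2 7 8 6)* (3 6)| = 6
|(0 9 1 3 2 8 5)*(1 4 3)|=7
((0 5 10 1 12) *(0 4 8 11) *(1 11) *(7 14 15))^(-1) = ((0 5 10 11)(1 12 4 8)(7 14 15))^(-1) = (0 11 10 5)(1 8 4 12)(7 15 14)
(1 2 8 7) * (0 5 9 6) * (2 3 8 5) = [2, 3, 5, 8, 4, 9, 0, 1, 7, 6] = (0 2 5 9 6)(1 3 8 7)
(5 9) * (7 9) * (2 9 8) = (2 9 5 7 8) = [0, 1, 9, 3, 4, 7, 6, 8, 2, 5]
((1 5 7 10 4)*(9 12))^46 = (12)(1 5 7 10 4)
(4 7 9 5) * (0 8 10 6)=(0 8 10 6)(4 7 9 5)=[8, 1, 2, 3, 7, 4, 0, 9, 10, 5, 6]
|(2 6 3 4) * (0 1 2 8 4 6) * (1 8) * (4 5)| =6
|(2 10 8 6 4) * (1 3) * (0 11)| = |(0 11)(1 3)(2 10 8 6 4)| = 10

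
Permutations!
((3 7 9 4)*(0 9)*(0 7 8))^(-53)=(0 4 8 9 3)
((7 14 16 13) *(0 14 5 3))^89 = ((0 14 16 13 7 5 3))^89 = (0 5 13 14 3 7 16)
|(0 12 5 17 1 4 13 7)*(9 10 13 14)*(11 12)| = |(0 11 12 5 17 1 4 14 9 10 13 7)| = 12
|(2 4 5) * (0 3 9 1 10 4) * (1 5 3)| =|(0 1 10 4 3 9 5 2)| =8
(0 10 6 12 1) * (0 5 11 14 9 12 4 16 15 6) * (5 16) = [10, 16, 2, 3, 5, 11, 4, 7, 8, 12, 0, 14, 1, 13, 9, 6, 15] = (0 10)(1 16 15 6 4 5 11 14 9 12)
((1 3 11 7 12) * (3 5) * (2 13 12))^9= (1 5 3 11 7 2 13 12)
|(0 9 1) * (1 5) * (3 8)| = 4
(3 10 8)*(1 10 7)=[0, 10, 2, 7, 4, 5, 6, 1, 3, 9, 8]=(1 10 8 3 7)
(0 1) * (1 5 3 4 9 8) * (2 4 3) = [5, 0, 4, 3, 9, 2, 6, 7, 1, 8] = (0 5 2 4 9 8 1)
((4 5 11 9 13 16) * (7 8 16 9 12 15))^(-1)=((4 5 11 12 15 7 8 16)(9 13))^(-1)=(4 16 8 7 15 12 11 5)(9 13)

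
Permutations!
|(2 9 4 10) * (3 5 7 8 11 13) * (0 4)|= |(0 4 10 2 9)(3 5 7 8 11 13)|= 30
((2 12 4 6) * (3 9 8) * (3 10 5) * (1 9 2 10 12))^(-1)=(1 2 3 5 10 6 4 12 8 9)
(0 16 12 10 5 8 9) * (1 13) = (0 16 12 10 5 8 9)(1 13) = [16, 13, 2, 3, 4, 8, 6, 7, 9, 0, 5, 11, 10, 1, 14, 15, 12]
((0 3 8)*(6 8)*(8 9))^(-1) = (0 8 9 6 3)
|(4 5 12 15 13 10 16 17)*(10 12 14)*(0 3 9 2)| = |(0 3 9 2)(4 5 14 10 16 17)(12 15 13)| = 12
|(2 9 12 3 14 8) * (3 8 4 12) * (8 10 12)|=6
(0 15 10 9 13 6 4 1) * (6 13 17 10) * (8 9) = (0 15 6 4 1)(8 9 17 10) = [15, 0, 2, 3, 1, 5, 4, 7, 9, 17, 8, 11, 12, 13, 14, 6, 16, 10]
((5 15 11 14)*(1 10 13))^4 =(15)(1 10 13)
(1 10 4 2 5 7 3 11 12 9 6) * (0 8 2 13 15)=(0 8 2 5 7 3 11 12 9 6 1 10 4 13 15)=[8, 10, 5, 11, 13, 7, 1, 3, 2, 6, 4, 12, 9, 15, 14, 0]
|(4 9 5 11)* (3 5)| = |(3 5 11 4 9)| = 5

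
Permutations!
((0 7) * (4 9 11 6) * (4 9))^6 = ((0 7)(6 9 11))^6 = (11)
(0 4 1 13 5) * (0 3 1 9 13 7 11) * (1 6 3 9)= [4, 7, 2, 6, 1, 9, 3, 11, 8, 13, 10, 0, 12, 5]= (0 4 1 7 11)(3 6)(5 9 13)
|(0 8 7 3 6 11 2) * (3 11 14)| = |(0 8 7 11 2)(3 6 14)| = 15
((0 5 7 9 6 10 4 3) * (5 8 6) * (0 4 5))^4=((0 8 6 10 5 7 9)(3 4))^4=(0 5 8 7 6 9 10)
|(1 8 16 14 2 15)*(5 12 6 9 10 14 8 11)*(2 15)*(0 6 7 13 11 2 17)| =90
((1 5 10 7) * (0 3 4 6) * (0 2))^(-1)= ((0 3 4 6 2)(1 5 10 7))^(-1)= (0 2 6 4 3)(1 7 10 5)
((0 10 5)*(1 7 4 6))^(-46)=(0 5 10)(1 4)(6 7)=((0 10 5)(1 7 4 6))^(-46)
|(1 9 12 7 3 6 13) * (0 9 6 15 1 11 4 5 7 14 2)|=45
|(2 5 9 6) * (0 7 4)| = |(0 7 4)(2 5 9 6)| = 12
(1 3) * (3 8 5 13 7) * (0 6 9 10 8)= [6, 0, 2, 1, 4, 13, 9, 3, 5, 10, 8, 11, 12, 7]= (0 6 9 10 8 5 13 7 3 1)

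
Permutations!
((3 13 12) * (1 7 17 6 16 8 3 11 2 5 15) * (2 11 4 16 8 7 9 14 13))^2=(1 14 12 16 17 8 2 15 9 13 4 7 6 3 5)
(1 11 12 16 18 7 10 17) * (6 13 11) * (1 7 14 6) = (6 13 11 12 16 18 14)(7 10 17) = [0, 1, 2, 3, 4, 5, 13, 10, 8, 9, 17, 12, 16, 11, 6, 15, 18, 7, 14]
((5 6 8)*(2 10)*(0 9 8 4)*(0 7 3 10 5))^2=(0 8 9)(2 6 7 10 5 4 3)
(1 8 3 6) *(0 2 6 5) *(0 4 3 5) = (0 2 6 1 8 5 4 3) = [2, 8, 6, 0, 3, 4, 1, 7, 5]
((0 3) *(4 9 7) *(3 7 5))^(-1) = ((0 7 4 9 5 3))^(-1) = (0 3 5 9 4 7)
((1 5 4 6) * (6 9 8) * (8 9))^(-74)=((9)(1 5 4 8 6))^(-74)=(9)(1 5 4 8 6)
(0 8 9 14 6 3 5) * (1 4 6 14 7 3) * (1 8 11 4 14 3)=(0 11 4 6 8 9 7 1 14 3 5)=[11, 14, 2, 5, 6, 0, 8, 1, 9, 7, 10, 4, 12, 13, 3]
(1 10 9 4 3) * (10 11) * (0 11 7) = [11, 7, 2, 1, 3, 5, 6, 0, 8, 4, 9, 10] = (0 11 10 9 4 3 1 7)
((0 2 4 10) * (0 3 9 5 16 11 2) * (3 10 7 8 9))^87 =(2 11 16 5 9 8 7 4)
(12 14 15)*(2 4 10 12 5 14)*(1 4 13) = (1 4 10 12 2 13)(5 14 15) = [0, 4, 13, 3, 10, 14, 6, 7, 8, 9, 12, 11, 2, 1, 15, 5]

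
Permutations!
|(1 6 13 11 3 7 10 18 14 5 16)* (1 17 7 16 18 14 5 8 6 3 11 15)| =|(1 3 16 17 7 10 14 8 6 13 15)(5 18)| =22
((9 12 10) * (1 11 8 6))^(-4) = (9 10 12)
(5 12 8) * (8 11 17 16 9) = [0, 1, 2, 3, 4, 12, 6, 7, 5, 8, 10, 17, 11, 13, 14, 15, 9, 16] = (5 12 11 17 16 9 8)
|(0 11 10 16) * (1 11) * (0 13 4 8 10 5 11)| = |(0 1)(4 8 10 16 13)(5 11)| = 10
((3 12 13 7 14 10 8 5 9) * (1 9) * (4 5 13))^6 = (7 14 10 8 13)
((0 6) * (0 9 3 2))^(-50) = (9)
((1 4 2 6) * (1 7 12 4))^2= (2 7 4 6 12)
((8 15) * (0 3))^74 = (15)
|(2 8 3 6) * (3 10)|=5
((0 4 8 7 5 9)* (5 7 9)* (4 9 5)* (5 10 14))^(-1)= ((0 9)(4 8 10 14 5))^(-1)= (0 9)(4 5 14 10 8)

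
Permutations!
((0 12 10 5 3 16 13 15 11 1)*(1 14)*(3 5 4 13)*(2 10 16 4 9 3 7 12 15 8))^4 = (0 1 14 11 15)(2 4 10 13 9 8 3)(7 12 16) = ((0 15 11 14 1)(2 10 9 3 4 13 8)(7 12 16))^4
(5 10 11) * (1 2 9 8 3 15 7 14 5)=[0, 2, 9, 15, 4, 10, 6, 14, 3, 8, 11, 1, 12, 13, 5, 7]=(1 2 9 8 3 15 7 14 5 10 11)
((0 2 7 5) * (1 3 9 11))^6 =(0 7)(1 9)(2 5)(3 11) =((0 2 7 5)(1 3 9 11))^6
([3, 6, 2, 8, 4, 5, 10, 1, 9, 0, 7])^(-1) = (0 9 8 3)(1 7 10 6)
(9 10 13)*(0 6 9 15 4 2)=(0 6 9 10 13 15 4 2)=[6, 1, 0, 3, 2, 5, 9, 7, 8, 10, 13, 11, 12, 15, 14, 4]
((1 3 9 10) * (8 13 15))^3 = ((1 3 9 10)(8 13 15))^3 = (15)(1 10 9 3)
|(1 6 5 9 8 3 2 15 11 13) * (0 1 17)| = 12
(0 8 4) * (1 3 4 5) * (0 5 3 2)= [8, 2, 0, 4, 5, 1, 6, 7, 3]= (0 8 3 4 5 1 2)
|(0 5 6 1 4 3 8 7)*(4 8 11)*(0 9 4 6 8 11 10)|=|(0 5 8 7 9 4 3 10)(1 11 6)|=24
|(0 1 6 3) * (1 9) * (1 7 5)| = 7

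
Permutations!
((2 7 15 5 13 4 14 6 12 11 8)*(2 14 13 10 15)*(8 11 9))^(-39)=((2 7)(4 13)(5 10 15)(6 12 9 8 14))^(-39)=(15)(2 7)(4 13)(6 12 9 8 14)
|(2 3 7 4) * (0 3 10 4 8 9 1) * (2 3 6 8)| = 5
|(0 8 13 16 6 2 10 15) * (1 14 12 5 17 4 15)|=14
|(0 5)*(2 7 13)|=|(0 5)(2 7 13)|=6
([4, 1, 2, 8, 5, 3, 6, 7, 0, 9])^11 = [4, 1, 2, 8, 5, 3, 6, 7, 0, 9]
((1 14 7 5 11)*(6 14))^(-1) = (1 11 5 7 14 6)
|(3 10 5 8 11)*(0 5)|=6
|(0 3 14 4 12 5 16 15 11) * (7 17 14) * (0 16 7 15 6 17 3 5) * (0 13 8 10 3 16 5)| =|(3 15 11 5 7 16 6 17 14 4 12 13 8 10)| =14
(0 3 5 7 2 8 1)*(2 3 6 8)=(0 6 8 1)(3 5 7)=[6, 0, 2, 5, 4, 7, 8, 3, 1]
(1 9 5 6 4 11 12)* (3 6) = (1 9 5 3 6 4 11 12) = [0, 9, 2, 6, 11, 3, 4, 7, 8, 5, 10, 12, 1]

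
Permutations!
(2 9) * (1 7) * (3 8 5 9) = (1 7)(2 3 8 5 9) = [0, 7, 3, 8, 4, 9, 6, 1, 5, 2]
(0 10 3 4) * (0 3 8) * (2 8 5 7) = (0 10 5 7 2 8)(3 4) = [10, 1, 8, 4, 3, 7, 6, 2, 0, 9, 5]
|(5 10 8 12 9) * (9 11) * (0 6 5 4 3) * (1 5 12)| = |(0 6 12 11 9 4 3)(1 5 10 8)| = 28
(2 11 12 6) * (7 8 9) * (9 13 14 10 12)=(2 11 9 7 8 13 14 10 12 6)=[0, 1, 11, 3, 4, 5, 2, 8, 13, 7, 12, 9, 6, 14, 10]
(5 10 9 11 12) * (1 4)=(1 4)(5 10 9 11 12)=[0, 4, 2, 3, 1, 10, 6, 7, 8, 11, 9, 12, 5]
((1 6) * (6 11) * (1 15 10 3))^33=((1 11 6 15 10 3))^33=(1 15)(3 6)(10 11)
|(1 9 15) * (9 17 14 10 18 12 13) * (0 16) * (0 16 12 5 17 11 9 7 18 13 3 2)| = 28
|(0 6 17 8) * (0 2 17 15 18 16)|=15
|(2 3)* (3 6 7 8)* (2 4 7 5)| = 12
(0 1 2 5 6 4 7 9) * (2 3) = (0 1 3 2 5 6 4 7 9) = [1, 3, 5, 2, 7, 6, 4, 9, 8, 0]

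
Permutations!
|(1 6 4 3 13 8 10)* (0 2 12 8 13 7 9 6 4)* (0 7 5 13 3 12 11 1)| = 24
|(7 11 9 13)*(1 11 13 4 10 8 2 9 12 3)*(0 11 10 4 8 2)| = 18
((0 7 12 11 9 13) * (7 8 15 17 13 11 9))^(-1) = (0 13 17 15 8)(7 11 9 12)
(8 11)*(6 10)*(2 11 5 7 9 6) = [0, 1, 11, 3, 4, 7, 10, 9, 5, 6, 2, 8] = (2 11 8 5 7 9 6 10)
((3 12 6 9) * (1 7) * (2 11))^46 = ((1 7)(2 11)(3 12 6 9))^46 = (3 6)(9 12)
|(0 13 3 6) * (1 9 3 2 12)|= 8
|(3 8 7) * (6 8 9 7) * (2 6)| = |(2 6 8)(3 9 7)| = 3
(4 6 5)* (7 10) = [0, 1, 2, 3, 6, 4, 5, 10, 8, 9, 7] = (4 6 5)(7 10)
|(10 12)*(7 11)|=|(7 11)(10 12)|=2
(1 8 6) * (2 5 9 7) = (1 8 6)(2 5 9 7) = [0, 8, 5, 3, 4, 9, 1, 2, 6, 7]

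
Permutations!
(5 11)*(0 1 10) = (0 1 10)(5 11) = [1, 10, 2, 3, 4, 11, 6, 7, 8, 9, 0, 5]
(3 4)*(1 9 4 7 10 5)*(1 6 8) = (1 9 4 3 7 10 5 6 8) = [0, 9, 2, 7, 3, 6, 8, 10, 1, 4, 5]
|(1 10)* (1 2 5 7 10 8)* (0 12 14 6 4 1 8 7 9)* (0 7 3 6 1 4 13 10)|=12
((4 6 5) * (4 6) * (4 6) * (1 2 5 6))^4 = (6) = ((6)(1 2 5 4))^4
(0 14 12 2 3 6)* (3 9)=(0 14 12 2 9 3 6)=[14, 1, 9, 6, 4, 5, 0, 7, 8, 3, 10, 11, 2, 13, 12]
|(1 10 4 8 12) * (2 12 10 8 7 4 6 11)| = |(1 8 10 6 11 2 12)(4 7)| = 14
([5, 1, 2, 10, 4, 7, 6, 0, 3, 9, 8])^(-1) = (0 7 5)(3 8 10)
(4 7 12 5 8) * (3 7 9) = [0, 1, 2, 7, 9, 8, 6, 12, 4, 3, 10, 11, 5] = (3 7 12 5 8 4 9)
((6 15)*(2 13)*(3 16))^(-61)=((2 13)(3 16)(6 15))^(-61)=(2 13)(3 16)(6 15)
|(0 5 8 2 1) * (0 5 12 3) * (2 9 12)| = 8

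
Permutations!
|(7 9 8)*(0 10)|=|(0 10)(7 9 8)|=6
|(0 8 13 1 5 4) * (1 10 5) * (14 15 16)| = |(0 8 13 10 5 4)(14 15 16)| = 6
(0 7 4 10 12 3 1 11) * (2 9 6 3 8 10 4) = (0 7 2 9 6 3 1 11)(8 10 12) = [7, 11, 9, 1, 4, 5, 3, 2, 10, 6, 12, 0, 8]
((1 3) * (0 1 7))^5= ((0 1 3 7))^5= (0 1 3 7)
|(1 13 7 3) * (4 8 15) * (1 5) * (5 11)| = 6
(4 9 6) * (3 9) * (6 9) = (9)(3 6 4) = [0, 1, 2, 6, 3, 5, 4, 7, 8, 9]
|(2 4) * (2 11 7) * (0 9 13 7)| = 7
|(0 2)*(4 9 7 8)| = |(0 2)(4 9 7 8)| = 4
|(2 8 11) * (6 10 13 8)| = |(2 6 10 13 8 11)| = 6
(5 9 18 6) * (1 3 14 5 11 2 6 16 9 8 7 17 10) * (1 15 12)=[0, 3, 6, 14, 4, 8, 11, 17, 7, 18, 15, 2, 1, 13, 5, 12, 9, 10, 16]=(1 3 14 5 8 7 17 10 15 12)(2 6 11)(9 18 16)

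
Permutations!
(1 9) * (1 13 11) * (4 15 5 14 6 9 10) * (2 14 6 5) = [0, 10, 14, 3, 15, 6, 9, 7, 8, 13, 4, 1, 12, 11, 5, 2] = (1 10 4 15 2 14 5 6 9 13 11)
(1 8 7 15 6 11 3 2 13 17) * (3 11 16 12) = [0, 8, 13, 2, 4, 5, 16, 15, 7, 9, 10, 11, 3, 17, 14, 6, 12, 1] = (1 8 7 15 6 16 12 3 2 13 17)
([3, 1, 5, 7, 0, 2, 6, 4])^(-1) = (0 4 7 3)(2 5)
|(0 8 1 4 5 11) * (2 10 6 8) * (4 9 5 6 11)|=12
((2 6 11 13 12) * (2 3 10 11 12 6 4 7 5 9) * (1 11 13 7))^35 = (13)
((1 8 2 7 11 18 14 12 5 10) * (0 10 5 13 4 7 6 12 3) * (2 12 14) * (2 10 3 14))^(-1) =(0 3)(1 10 18 11 7 4 13 12 8)(2 6)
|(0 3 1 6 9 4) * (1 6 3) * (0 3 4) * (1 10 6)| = |(0 10 6 9)(1 4 3)| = 12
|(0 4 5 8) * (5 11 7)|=6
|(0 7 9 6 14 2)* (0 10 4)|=8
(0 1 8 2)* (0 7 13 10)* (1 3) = (0 3 1 8 2 7 13 10) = [3, 8, 7, 1, 4, 5, 6, 13, 2, 9, 0, 11, 12, 10]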